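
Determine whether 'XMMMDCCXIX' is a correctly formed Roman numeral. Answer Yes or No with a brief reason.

'XMMMDCCXIX': Invalid subtractive combination: XM

No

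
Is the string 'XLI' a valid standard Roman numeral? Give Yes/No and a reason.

'XLI': Check the rules: uses only the symbols I, V, X, L, C, D, M; no symbol is repeated more than three times in a row; V, L and D each appear at most once; the only place a smaller symbol precedes a larger one is the allowed subtractive pair XL, the symbol right after such a pair (if any) is smaller than the pair's first symbol, and otherwise the values never increase from left to right. Value: XL (40) + I (1) = 41. So it is a valid standard Roman numeral.

Yes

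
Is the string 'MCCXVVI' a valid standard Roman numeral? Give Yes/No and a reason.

'MCCXVVI': V should not appear more than once

No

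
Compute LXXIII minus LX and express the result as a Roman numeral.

LXXIII = 73
LX = 60
73 - 60 = 13

XIII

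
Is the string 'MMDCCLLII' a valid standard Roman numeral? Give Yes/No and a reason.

'MMDCCLLII': L should not appear more than once

No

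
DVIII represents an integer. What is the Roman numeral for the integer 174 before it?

DVIII = 508
508 - 174 = 334

CCCXXXIV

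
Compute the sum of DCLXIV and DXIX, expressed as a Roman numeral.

DCLXIV = 664
DXIX = 519
664 + 519 = 1183

MCLXXXIII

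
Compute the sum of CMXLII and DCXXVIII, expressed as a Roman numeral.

CMXLII = 942
DCXXVIII = 628
942 + 628 = 1570

MDLXX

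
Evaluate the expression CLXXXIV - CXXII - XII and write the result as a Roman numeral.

CLXXXIV = 184, CXXII = 122, XII = 12
184 - 122 = 62
62 - 12 = 50

L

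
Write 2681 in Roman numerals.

Convert 2681 to Roman numerals:
  2681 contains 2×1000 (MM)
  681 contains 1×500 (D)
  181 contains 1×100 (C)
  81 contains 1×50 (L)
  31 contains 3×10 (XXX)
  1 contains 1×1 (I)

MMDCLXXXI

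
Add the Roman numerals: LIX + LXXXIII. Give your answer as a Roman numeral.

LIX = 59
LXXXIII = 83
59 + 83 = 142

CXLII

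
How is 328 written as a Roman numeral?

Convert 328 to Roman numerals:
  328 contains 3×100 (CCC)
  28 contains 2×10 (XX)
  8 contains 1×5 (V)
  3 contains 3×1 (III)

CCCXXVIII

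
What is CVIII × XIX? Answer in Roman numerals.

CVIII = 108
XIX = 19
108 × 19 = 2052

MMLII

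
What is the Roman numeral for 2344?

Convert 2344 to Roman numerals:
  2344 contains 2×1000 (MM)
  344 contains 3×100 (CCC)
  44 contains 1×40 (XL)
  4 contains 1×4 (IV)

MMCCCXLIV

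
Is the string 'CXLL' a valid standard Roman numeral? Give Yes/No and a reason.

'CXLL': L should not appear more than once

No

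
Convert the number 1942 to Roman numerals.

Convert 1942 to Roman numerals:
  1942 contains 1×1000 (M)
  942 contains 1×900 (CM)
  42 contains 1×40 (XL)
  2 contains 2×1 (II)

MCMXLII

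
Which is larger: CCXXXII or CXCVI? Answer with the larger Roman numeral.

CCXXXII = 232
CXCVI = 196
232 is larger

CCXXXII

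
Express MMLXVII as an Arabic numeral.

MMLXVII: M=1000, M=1000, L=50, X=10, V=5, I=1, I=1
1000 + 1000 + 50 + 10 + 5 + 1 + 1 = 2067

2067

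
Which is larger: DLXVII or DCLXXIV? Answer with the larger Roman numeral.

DLXVII = 567
DCLXXIV = 674
674 is larger

DCLXXIV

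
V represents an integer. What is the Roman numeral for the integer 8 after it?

V = 5
5 + 8 = 13

XIII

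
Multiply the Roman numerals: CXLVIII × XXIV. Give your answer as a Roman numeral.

CXLVIII = 148
XXIV = 24
148 × 24 = 3552

MMMDLII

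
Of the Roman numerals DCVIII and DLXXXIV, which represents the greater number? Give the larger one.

DCVIII = 608
DLXXXIV = 584
608 is larger

DCVIII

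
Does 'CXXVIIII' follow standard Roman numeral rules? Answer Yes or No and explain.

'CXXVIIII': More than 3 consecutive I's

No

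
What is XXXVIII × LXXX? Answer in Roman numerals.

XXXVIII = 38
LXXX = 80
38 × 80 = 3040

MMMXL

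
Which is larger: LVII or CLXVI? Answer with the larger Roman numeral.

LVII = 57
CLXVI = 166
166 is larger

CLXVI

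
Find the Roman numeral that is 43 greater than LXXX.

LXXX = 80
80 + 43 = 123

CXXIII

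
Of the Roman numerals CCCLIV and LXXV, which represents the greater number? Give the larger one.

CCCLIV = 354
LXXV = 75
354 is larger

CCCLIV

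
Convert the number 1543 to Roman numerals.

Convert 1543 to Roman numerals:
  1543 contains 1×1000 (M)
  543 contains 1×500 (D)
  43 contains 1×40 (XL)
  3 contains 3×1 (III)

MDXLIII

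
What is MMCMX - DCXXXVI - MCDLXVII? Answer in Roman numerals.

MMCMX = 2910, DCXXXVI = 636, MCDLXVII = 1467
2910 - 636 = 2274
2274 - 1467 = 807

DCCCVII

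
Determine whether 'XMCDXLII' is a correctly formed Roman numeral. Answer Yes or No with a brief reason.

'XMCDXLII': Invalid subtractive combination: XM

No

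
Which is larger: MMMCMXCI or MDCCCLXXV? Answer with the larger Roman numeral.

MMMCMXCI = 3991
MDCCCLXXV = 1875
3991 is larger

MMMCMXCI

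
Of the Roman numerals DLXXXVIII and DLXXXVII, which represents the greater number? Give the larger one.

DLXXXVIII = 588
DLXXXVII = 587
588 is larger

DLXXXVIII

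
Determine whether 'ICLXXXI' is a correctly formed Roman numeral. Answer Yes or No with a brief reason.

'ICLXXXI': Invalid subtractive combination: IC

No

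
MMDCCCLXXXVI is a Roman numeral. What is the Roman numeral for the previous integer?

MMDCCCLXXXVI = 2886, so the previous integer is 2886 - 1 = 2885

MMDCCCLXXXV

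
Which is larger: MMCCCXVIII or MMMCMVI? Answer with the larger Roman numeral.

MMCCCXVIII = 2318
MMMCMVI = 3906
3906 is larger

MMMCMVI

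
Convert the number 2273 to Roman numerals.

Convert 2273 to Roman numerals:
  2273 contains 2×1000 (MM)
  273 contains 2×100 (CC)
  73 contains 1×50 (L)
  23 contains 2×10 (XX)
  3 contains 3×1 (III)

MMCCLXXIII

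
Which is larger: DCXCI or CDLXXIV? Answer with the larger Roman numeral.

DCXCI = 691
CDLXXIV = 474
691 is larger

DCXCI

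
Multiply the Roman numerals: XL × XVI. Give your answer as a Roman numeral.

XL = 40
XVI = 16
40 × 16 = 640

DCXL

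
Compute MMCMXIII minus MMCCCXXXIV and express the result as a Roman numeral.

MMCMXIII = 2913
MMCCCXXXIV = 2334
2913 - 2334 = 579

DLXXIX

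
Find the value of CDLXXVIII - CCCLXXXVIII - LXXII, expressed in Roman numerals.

CDLXXVIII = 478, CCCLXXXVIII = 388, LXXII = 72
478 - 388 = 90
90 - 72 = 18

XVIII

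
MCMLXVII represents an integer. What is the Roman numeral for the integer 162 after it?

MCMLXVII = 1967
1967 + 162 = 2129

MMCXXIX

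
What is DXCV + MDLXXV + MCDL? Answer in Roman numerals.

DXCV = 595, MDLXXV = 1575, MCDL = 1450
595 + 1575 = 2170
2170 + 1450 = 3620

MMMDCXX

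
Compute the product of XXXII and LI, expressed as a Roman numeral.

XXXII = 32
LI = 51
32 × 51 = 1632

MDCXXXII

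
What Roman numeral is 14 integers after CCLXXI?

CCLXXI = 271
271 + 14 = 285

CCLXXXV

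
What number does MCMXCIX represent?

MCMXCIX: M=1000, CM=900, XC=90, IX=9
1000 + 900 + 90 + 9 = 1999

1999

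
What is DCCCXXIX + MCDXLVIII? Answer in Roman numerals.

DCCCXXIX = 829
MCDXLVIII = 1448
829 + 1448 = 2277

MMCCLXXVII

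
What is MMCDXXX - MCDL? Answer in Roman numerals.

MMCDXXX = 2430
MCDL = 1450
2430 - 1450 = 980

CMLXXX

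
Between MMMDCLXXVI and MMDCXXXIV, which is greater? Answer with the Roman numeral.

MMMDCLXXVI = 3676
MMDCXXXIV = 2634
3676 is larger

MMMDCLXXVI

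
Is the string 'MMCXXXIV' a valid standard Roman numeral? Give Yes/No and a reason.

'MMCXXXIV': Check the rules: uses only the symbols I, V, X, L, C, D, M; no symbol is repeated more than three times in a row; V, L and D each appear at most once; the only place a smaller symbol precedes a larger one is the allowed subtractive pair IV, the symbol right after such a pair (if any) is smaller than the pair's first symbol, and otherwise the values never increase from left to right. Value: M (1000) + M (1000) + C (100) + X (10) + X (10) + X (10) + IV (4) = 2134. So it is a valid standard Roman numeral.

Yes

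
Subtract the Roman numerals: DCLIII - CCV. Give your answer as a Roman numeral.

DCLIII = 653
CCV = 205
653 - 205 = 448

CDXLVIII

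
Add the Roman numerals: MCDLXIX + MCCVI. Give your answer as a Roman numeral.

MCDLXIX = 1469
MCCVI = 1206
1469 + 1206 = 2675

MMDCLXXV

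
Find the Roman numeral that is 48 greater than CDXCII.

CDXCII = 492
492 + 48 = 540

DXL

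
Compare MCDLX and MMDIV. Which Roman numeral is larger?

MCDLX = 1460
MMDIV = 2504
2504 is larger

MMDIV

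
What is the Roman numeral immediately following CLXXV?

CLXXV = 175; next is 176

CLXXVI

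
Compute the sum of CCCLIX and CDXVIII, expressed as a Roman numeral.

CCCLIX = 359
CDXVIII = 418
359 + 418 = 777

DCCLXXVII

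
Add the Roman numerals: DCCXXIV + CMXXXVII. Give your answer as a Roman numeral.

DCCXXIV = 724
CMXXXVII = 937
724 + 937 = 1661

MDCLXI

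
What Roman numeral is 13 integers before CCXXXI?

CCXXXI = 231
231 - 13 = 218

CCXVIII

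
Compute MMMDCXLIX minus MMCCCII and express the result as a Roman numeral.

MMMDCXLIX = 3649
MMCCCII = 2302
3649 - 2302 = 1347

MCCCXLVII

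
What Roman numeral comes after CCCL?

CCCL = 350, so the next integer is 350 + 1 = 351

CCCLI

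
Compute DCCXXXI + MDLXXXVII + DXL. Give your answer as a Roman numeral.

DCCXXXI = 731, MDLXXXVII = 1587, DXL = 540
731 + 1587 = 2318
2318 + 540 = 2858

MMDCCCLVIII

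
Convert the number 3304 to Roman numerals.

Convert 3304 to Roman numerals:
  3304 contains 3×1000 (MMM)
  304 contains 3×100 (CCC)
  4 contains 1×4 (IV)

MMMCCCIV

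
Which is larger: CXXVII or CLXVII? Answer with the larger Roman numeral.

CXXVII = 127
CLXVII = 167
167 is larger

CLXVII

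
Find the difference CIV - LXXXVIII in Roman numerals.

CIV = 104
LXXXVIII = 88
104 - 88 = 16

XVI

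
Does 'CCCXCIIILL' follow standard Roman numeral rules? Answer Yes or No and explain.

'CCCXCIIILL': L should not appear more than once

No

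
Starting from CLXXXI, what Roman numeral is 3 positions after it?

CLXXXI = 181
181 + 3 = 184

CLXXXIV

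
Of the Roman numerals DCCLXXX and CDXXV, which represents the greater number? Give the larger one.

DCCLXXX = 780
CDXXV = 425
780 is larger

DCCLXXX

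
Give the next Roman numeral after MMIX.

MMIX = 2009; next is 2010

MMX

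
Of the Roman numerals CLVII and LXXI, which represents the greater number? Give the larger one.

CLVII = 157
LXXI = 71
157 is larger

CLVII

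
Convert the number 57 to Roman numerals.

Convert 57 to Roman numerals:
  57 contains 1×50 (L)
  7 contains 1×5 (V)
  2 contains 2×1 (II)

LVII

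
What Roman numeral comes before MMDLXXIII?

MMDLXXIII = 2573, so the previous integer is 2573 - 1 = 2572

MMDLXXII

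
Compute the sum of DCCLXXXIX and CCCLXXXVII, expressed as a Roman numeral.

DCCLXXXIX = 789
CCCLXXXVII = 387
789 + 387 = 1176

MCLXXVI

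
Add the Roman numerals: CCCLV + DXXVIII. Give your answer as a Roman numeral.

CCCLV = 355
DXXVIII = 528
355 + 528 = 883

DCCCLXXXIII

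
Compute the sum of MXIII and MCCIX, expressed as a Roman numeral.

MXIII = 1013
MCCIX = 1209
1013 + 1209 = 2222

MMCCXXII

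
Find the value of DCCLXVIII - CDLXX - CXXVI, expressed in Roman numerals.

DCCLXVIII = 768, CDLXX = 470, CXXVI = 126
768 - 470 = 298
298 - 126 = 172

CLXXII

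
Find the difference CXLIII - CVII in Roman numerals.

CXLIII = 143
CVII = 107
143 - 107 = 36

XXXVI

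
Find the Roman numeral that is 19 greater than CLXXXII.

CLXXXII = 182
182 + 19 = 201

CCI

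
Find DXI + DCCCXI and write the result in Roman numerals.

DXI = 511
DCCCXI = 811
511 + 811 = 1322

MCCCXXII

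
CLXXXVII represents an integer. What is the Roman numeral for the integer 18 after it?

CLXXXVII = 187
187 + 18 = 205

CCV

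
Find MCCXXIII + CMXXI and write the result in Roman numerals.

MCCXXIII = 1223
CMXXI = 921
1223 + 921 = 2144

MMCXLIV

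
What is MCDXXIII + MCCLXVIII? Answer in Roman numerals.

MCDXXIII = 1423
MCCLXVIII = 1268
1423 + 1268 = 2691

MMDCXCI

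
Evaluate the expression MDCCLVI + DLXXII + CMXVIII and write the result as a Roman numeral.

MDCCLVI = 1756, DLXXII = 572, CMXVIII = 918
1756 + 572 = 2328
2328 + 918 = 3246

MMMCCXLVI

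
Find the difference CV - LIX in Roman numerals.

CV = 105
LIX = 59
105 - 59 = 46

XLVI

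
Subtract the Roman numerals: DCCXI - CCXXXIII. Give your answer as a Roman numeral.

DCCXI = 711
CCXXXIII = 233
711 - 233 = 478

CDLXXVIII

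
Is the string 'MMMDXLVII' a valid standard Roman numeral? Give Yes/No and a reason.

'MMMDXLVII': Check the rules: uses only the symbols I, V, X, L, C, D, M; no symbol is repeated more than three times in a row; V, L and D each appear at most once; the only place a smaller symbol precedes a larger one is the allowed subtractive pair XL, the symbol right after such a pair (if any) is smaller than the pair's first symbol, and otherwise the values never increase from left to right. Value: M (1000) + M (1000) + M (1000) + D (500) + XL (40) + V (5) + I (1) + I (1) = 3547. So it is a valid standard Roman numeral.

Yes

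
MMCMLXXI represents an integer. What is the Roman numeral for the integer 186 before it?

MMCMLXXI = 2971
2971 - 186 = 2785

MMDCCLXXXV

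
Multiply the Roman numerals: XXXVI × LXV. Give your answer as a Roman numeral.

XXXVI = 36
LXV = 65
36 × 65 = 2340

MMCCCXL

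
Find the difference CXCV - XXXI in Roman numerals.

CXCV = 195
XXXI = 31
195 - 31 = 164

CLXIV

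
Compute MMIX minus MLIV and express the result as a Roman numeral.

MMIX = 2009
MLIV = 1054
2009 - 1054 = 955

CMLV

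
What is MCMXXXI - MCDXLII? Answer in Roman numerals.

MCMXXXI = 1931
MCDXLII = 1442
1931 - 1442 = 489

CDLXXXIX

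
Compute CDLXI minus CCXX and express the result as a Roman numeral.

CDLXI = 461
CCXX = 220
461 - 220 = 241

CCXLI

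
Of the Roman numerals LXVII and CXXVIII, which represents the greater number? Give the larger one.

LXVII = 67
CXXVIII = 128
128 is larger

CXXVIII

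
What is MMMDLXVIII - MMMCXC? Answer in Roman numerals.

MMMDLXVIII = 3568
MMMCXC = 3190
3568 - 3190 = 378

CCCLXXVIII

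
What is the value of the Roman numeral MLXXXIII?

MLXXXIII: M=1000, L=50, X=10, X=10, X=10, I=1, I=1, I=1
1000 + 50 + 10 + 10 + 10 + 1 + 1 + 1 = 1083

1083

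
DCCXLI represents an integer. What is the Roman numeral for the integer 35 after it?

DCCXLI = 741
741 + 35 = 776

DCCLXXVI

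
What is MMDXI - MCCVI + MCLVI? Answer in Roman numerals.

MMDXI = 2511, MCCVI = 1206, MCLVI = 1156
2511 - 1206 = 1305
1305 + 1156 = 2461

MMCDLXI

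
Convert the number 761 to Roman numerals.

Convert 761 to Roman numerals:
  761 contains 1×500 (D)
  261 contains 2×100 (CC)
  61 contains 1×50 (L)
  11 contains 1×10 (X)
  1 contains 1×1 (I)

DCCLXI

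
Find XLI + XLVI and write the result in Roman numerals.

XLI = 41
XLVI = 46
41 + 46 = 87

LXXXVII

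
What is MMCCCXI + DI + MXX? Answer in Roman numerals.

MMCCCXI = 2311, DI = 501, MXX = 1020
2311 + 501 = 2812
2812 + 1020 = 3832

MMMDCCCXXXII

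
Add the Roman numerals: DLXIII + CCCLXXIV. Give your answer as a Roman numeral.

DLXIII = 563
CCCLXXIV = 374
563 + 374 = 937

CMXXXVII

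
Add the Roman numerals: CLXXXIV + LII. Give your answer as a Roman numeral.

CLXXXIV = 184
LII = 52
184 + 52 = 236

CCXXXVI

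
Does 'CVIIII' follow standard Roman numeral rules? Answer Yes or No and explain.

'CVIIII': More than 3 consecutive I's

No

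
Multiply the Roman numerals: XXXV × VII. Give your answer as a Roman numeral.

XXXV = 35
VII = 7
35 × 7 = 245

CCXLV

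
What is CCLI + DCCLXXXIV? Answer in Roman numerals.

CCLI = 251
DCCLXXXIV = 784
251 + 784 = 1035

MXXXV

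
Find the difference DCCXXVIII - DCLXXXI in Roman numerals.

DCCXXVIII = 728
DCLXXXI = 681
728 - 681 = 47

XLVII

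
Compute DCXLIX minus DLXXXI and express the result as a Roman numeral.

DCXLIX = 649
DLXXXI = 581
649 - 581 = 68

LXVIII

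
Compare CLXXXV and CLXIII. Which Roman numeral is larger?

CLXXXV = 185
CLXIII = 163
185 is larger

CLXXXV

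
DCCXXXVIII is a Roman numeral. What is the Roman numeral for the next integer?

DCCXXXVIII = 738; next is 739

DCCXXXIX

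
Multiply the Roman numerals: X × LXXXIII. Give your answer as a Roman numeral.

X = 10
LXXXIII = 83
10 × 83 = 830

DCCCXXX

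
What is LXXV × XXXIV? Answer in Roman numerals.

LXXV = 75
XXXIV = 34
75 × 34 = 2550

MMDL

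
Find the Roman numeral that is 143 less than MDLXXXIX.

MDLXXXIX = 1589
1589 - 143 = 1446

MCDXLVI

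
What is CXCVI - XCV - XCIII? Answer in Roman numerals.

CXCVI = 196, XCV = 95, XCIII = 93
196 - 95 = 101
101 - 93 = 8

VIII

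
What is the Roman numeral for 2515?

Convert 2515 to Roman numerals:
  2515 contains 2×1000 (MM)
  515 contains 1×500 (D)
  15 contains 1×10 (X)
  5 contains 1×5 (V)

MMDXV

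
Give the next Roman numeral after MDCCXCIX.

MDCCXCIX = 1799; next is 1800

MDCCC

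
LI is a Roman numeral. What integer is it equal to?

LI: L=50, I=1
50 + 1 = 51

51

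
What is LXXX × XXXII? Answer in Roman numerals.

LXXX = 80
XXXII = 32
80 × 32 = 2560

MMDLX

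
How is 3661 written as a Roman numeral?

Convert 3661 to Roman numerals:
  3661 contains 3×1000 (MMM)
  661 contains 1×500 (D)
  161 contains 1×100 (C)
  61 contains 1×50 (L)
  11 contains 1×10 (X)
  1 contains 1×1 (I)

MMMDCLXI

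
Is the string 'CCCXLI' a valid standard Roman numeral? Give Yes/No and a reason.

'CCCXLI': Check the rules: uses only the symbols I, V, X, L, C, D, M; no symbol is repeated more than three times in a row; V, L and D each appear at most once; the only place a smaller symbol precedes a larger one is the allowed subtractive pair XL, the symbol right after such a pair (if any) is smaller than the pair's first symbol, and otherwise the values never increase from left to right. Value: C (100) + C (100) + C (100) + XL (40) + I (1) = 341. So it is a valid standard Roman numeral.

Yes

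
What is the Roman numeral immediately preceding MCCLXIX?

MCCLXIX = 1269; previous is 1268

MCCLXVIII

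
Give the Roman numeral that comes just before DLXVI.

DLXVI = 566; previous is 565

DLXV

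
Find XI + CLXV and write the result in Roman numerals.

XI = 11
CLXV = 165
11 + 165 = 176

CLXXVI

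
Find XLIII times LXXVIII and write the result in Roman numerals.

XLIII = 43
LXXVIII = 78
43 × 78 = 3354

MMMCCCLIV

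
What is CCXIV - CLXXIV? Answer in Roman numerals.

CCXIV = 214
CLXXIV = 174
214 - 174 = 40

XL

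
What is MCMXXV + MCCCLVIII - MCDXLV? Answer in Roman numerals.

MCMXXV = 1925, MCCCLVIII = 1358, MCDXLV = 1445
1925 + 1358 = 3283
3283 - 1445 = 1838

MDCCCXXXVIII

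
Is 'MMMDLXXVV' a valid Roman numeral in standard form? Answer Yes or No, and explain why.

'MMMDLXXVV': V should not appear more than once

No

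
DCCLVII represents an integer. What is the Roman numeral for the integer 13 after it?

DCCLVII = 757
757 + 13 = 770

DCCLXX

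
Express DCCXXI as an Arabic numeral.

DCCXXI: D=500, C=100, C=100, X=10, X=10, I=1
500 + 100 + 100 + 10 + 10 + 1 = 721

721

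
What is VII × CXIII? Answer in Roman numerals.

VII = 7
CXIII = 113
7 × 113 = 791

DCCXCI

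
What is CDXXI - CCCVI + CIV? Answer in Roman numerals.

CDXXI = 421, CCCVI = 306, CIV = 104
421 - 306 = 115
115 + 104 = 219

CCXIX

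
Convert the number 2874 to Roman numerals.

Convert 2874 to Roman numerals:
  2874 contains 2×1000 (MM)
  874 contains 1×500 (D)
  374 contains 3×100 (CCC)
  74 contains 1×50 (L)
  24 contains 2×10 (XX)
  4 contains 1×4 (IV)

MMDCCCLXXIV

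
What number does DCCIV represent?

DCCIV: D=500, C=100, C=100, IV=4
500 + 100 + 100 + 4 = 704

704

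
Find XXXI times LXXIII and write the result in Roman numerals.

XXXI = 31
LXXIII = 73
31 × 73 = 2263

MMCCLXIII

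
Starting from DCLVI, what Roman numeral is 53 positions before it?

DCLVI = 656
656 - 53 = 603

DCIII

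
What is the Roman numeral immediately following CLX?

CLX = 160; next is 161

CLXI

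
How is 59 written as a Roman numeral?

Convert 59 to Roman numerals:
  59 contains 1×50 (L)
  9 contains 1×9 (IX)

LIX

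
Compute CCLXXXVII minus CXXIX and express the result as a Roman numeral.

CCLXXXVII = 287
CXXIX = 129
287 - 129 = 158

CLVIII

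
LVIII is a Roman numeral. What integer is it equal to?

LVIII: L=50, V=5, I=1, I=1, I=1
50 + 5 + 1 + 1 + 1 = 58

58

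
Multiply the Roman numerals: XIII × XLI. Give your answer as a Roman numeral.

XIII = 13
XLI = 41
13 × 41 = 533

DXXXIII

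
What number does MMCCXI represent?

MMCCXI: M=1000, M=1000, C=100, C=100, X=10, I=1
1000 + 1000 + 100 + 100 + 10 + 1 = 2211

2211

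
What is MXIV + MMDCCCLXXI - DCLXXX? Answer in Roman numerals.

MXIV = 1014, MMDCCCLXXI = 2871, DCLXXX = 680
1014 + 2871 = 3885
3885 - 680 = 3205

MMMCCV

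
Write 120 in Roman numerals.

Convert 120 to Roman numerals:
  120 contains 1×100 (C)
  20 contains 2×10 (XX)

CXX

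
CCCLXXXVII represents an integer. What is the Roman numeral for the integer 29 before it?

CCCLXXXVII = 387
387 - 29 = 358

CCCLVIII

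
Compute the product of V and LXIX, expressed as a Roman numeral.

V = 5
LXIX = 69
5 × 69 = 345

CCCXLV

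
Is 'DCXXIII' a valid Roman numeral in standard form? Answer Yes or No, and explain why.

'DCXXIII': Check the rules: uses only the symbols I, V, X, L, C, D, M; no symbol is repeated more than three times in a row; V, L and D each appear at most once; no smaller symbol precedes a larger one (values never increase from left to right). Value: D (500) + C (100) + X (10) + X (10) + I (1) + I (1) + I (1) = 623. So it is a valid standard Roman numeral.

Yes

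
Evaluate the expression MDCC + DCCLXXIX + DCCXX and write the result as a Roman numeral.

MDCC = 1700, DCCLXXIX = 779, DCCXX = 720
1700 + 779 = 2479
2479 + 720 = 3199

MMMCXCIX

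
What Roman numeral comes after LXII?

LXII = 62, so the next integer is 62 + 1 = 63

LXIII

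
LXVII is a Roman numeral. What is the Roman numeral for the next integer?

LXVII = 67, so the next integer is 67 + 1 = 68

LXVIII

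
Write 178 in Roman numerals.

Convert 178 to Roman numerals:
  178 contains 1×100 (C)
  78 contains 1×50 (L)
  28 contains 2×10 (XX)
  8 contains 1×5 (V)
  3 contains 3×1 (III)

CLXXVIII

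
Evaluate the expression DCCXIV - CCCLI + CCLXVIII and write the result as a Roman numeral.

DCCXIV = 714, CCCLI = 351, CCLXVIII = 268
714 - 351 = 363
363 + 268 = 631

DCXXXI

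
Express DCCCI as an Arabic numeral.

DCCCI: D=500, C=100, C=100, C=100, I=1
500 + 100 + 100 + 100 + 1 = 801

801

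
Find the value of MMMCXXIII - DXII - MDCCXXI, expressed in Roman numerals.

MMMCXXIII = 3123, DXII = 512, MDCCXXI = 1721
3123 - 512 = 2611
2611 - 1721 = 890

DCCCXC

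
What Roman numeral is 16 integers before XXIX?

XXIX = 29
29 - 16 = 13

XIII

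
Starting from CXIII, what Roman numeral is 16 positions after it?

CXIII = 113
113 + 16 = 129

CXXIX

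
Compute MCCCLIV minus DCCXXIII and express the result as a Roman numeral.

MCCCLIV = 1354
DCCXXIII = 723
1354 - 723 = 631

DCXXXI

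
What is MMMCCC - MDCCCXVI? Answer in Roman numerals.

MMMCCC = 3300
MDCCCXVI = 1816
3300 - 1816 = 1484

MCDLXXXIV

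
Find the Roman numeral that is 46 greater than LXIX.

LXIX = 69
69 + 46 = 115

CXV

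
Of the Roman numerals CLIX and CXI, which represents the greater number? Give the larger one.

CLIX = 159
CXI = 111
159 is larger

CLIX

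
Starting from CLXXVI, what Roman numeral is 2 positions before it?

CLXXVI = 176
176 - 2 = 174

CLXXIV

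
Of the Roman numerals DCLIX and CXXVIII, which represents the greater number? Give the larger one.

DCLIX = 659
CXXVIII = 128
659 is larger

DCLIX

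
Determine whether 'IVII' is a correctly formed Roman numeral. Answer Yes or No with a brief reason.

'IVII': I cannot come right after the subtractive pair IV: once I is subtracted in IV, the next symbol must be smaller than I

No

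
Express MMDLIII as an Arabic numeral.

MMDLIII: M=1000, M=1000, D=500, L=50, I=1, I=1, I=1
1000 + 1000 + 500 + 50 + 1 + 1 + 1 = 2553

2553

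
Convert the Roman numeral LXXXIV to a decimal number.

LXXXIV: L=50, X=10, X=10, X=10, IV=4
50 + 10 + 10 + 10 + 4 = 84

84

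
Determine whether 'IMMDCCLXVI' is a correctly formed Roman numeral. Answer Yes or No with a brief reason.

'IMMDCCLXVI': Invalid subtractive combination: IM

No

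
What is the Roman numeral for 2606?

Convert 2606 to Roman numerals:
  2606 contains 2×1000 (MM)
  606 contains 1×500 (D)
  106 contains 1×100 (C)
  6 contains 1×5 (V)
  1 contains 1×1 (I)

MMDCVI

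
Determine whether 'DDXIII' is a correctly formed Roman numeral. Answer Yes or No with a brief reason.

'DDXIII': D should not appear more than once

No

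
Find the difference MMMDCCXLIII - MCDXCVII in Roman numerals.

MMMDCCXLIII = 3743
MCDXCVII = 1497
3743 - 1497 = 2246

MMCCXLVI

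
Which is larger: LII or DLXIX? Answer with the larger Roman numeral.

LII = 52
DLXIX = 569
569 is larger

DLXIX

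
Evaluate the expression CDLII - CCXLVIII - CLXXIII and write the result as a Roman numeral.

CDLII = 452, CCXLVIII = 248, CLXXIII = 173
452 - 248 = 204
204 - 173 = 31

XXXI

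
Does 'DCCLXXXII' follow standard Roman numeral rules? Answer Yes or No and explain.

'DCCLXXXII': Check the rules: uses only the symbols I, V, X, L, C, D, M; no symbol is repeated more than three times in a row; V, L and D each appear at most once; no smaller symbol precedes a larger one (values never increase from left to right). Value: D (500) + C (100) + C (100) + L (50) + X (10) + X (10) + X (10) + I (1) + I (1) = 782. So it is a valid standard Roman numeral.

Yes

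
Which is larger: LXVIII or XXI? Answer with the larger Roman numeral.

LXVIII = 68
XXI = 21
68 is larger

LXVIII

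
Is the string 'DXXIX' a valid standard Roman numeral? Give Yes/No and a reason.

'DXXIX': Check the rules: uses only the symbols I, V, X, L, C, D, M; no symbol is repeated more than three times in a row; V, L and D each appear at most once; the only place a smaller symbol precedes a larger one is the allowed subtractive pair IX, the symbol right after such a pair (if any) is smaller than the pair's first symbol, and otherwise the values never increase from left to right. Value: D (500) + X (10) + X (10) + IX (9) = 529. So it is a valid standard Roman numeral.

Yes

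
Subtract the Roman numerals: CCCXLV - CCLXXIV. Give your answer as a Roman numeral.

CCCXLV = 345
CCLXXIV = 274
345 - 274 = 71

LXXI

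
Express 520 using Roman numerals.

Convert 520 to Roman numerals:
  520 contains 1×500 (D)
  20 contains 2×10 (XX)

DXX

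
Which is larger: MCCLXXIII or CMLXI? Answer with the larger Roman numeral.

MCCLXXIII = 1273
CMLXI = 961
1273 is larger

MCCLXXIII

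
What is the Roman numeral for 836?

Convert 836 to Roman numerals:
  836 contains 1×500 (D)
  336 contains 3×100 (CCC)
  36 contains 3×10 (XXX)
  6 contains 1×5 (V)
  1 contains 1×1 (I)

DCCCXXXVI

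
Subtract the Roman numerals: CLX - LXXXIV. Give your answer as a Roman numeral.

CLX = 160
LXXXIV = 84
160 - 84 = 76

LXXVI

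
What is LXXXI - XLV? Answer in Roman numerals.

LXXXI = 81
XLV = 45
81 - 45 = 36

XXXVI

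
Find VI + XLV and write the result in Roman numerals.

VI = 6
XLV = 45
6 + 45 = 51

LI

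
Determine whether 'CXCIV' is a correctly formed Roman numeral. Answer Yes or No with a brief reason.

'CXCIV': Check the rules: uses only the symbols I, V, X, L, C, D, M; no symbol is repeated more than three times in a row; V, L and D each appear at most once; the only places a smaller symbol precedes a larger one are the allowed subtractive pairs XC, IV, the symbol right after such a pair (if any) is smaller than the pair's first symbol, and otherwise the values never increase from left to right. Value: C (100) + XC (90) + IV (4) = 194. So it is a valid standard Roman numeral.

Yes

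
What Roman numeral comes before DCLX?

DCLX = 660; previous is 659

DCLIX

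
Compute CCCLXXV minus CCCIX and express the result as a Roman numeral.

CCCLXXV = 375
CCCIX = 309
375 - 309 = 66

LXVI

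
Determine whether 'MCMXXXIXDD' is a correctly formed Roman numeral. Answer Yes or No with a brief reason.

'MCMXXXIXDD': D should not appear more than once

No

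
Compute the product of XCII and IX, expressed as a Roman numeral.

XCII = 92
IX = 9
92 × 9 = 828

DCCCXXVIII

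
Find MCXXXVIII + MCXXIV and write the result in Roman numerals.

MCXXXVIII = 1138
MCXXIV = 1124
1138 + 1124 = 2262

MMCCLXII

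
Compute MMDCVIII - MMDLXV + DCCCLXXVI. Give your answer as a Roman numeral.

MMDCVIII = 2608, MMDLXV = 2565, DCCCLXXVI = 876
2608 - 2565 = 43
43 + 876 = 919

CMXIX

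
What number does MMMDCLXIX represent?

MMMDCLXIX: M=1000, M=1000, M=1000, D=500, C=100, L=50, X=10, IX=9
1000 + 1000 + 1000 + 500 + 100 + 50 + 10 + 9 = 3669

3669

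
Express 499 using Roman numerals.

Convert 499 to Roman numerals:
  499 contains 1×400 (CD)
  99 contains 1×90 (XC)
  9 contains 1×9 (IX)

CDXCIX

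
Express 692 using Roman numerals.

Convert 692 to Roman numerals:
  692 contains 1×500 (D)
  192 contains 1×100 (C)
  92 contains 1×90 (XC)
  2 contains 2×1 (II)

DCXCII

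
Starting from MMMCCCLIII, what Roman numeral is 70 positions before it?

MMMCCCLIII = 3353
3353 - 70 = 3283

MMMCCLXXXIII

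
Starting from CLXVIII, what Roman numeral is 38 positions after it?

CLXVIII = 168
168 + 38 = 206

CCVI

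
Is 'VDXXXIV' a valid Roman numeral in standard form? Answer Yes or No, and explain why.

'VDXXXIV': V should not appear more than once

No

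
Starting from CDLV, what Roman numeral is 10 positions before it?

CDLV = 455
455 - 10 = 445

CDXLV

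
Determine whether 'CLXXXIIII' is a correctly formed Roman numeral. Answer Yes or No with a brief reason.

'CLXXXIIII': More than 3 consecutive I's

No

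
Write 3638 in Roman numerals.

Convert 3638 to Roman numerals:
  3638 contains 3×1000 (MMM)
  638 contains 1×500 (D)
  138 contains 1×100 (C)
  38 contains 3×10 (XXX)
  8 contains 1×5 (V)
  3 contains 3×1 (III)

MMMDCXXXVIII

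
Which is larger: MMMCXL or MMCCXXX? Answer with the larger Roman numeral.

MMMCXL = 3140
MMCCXXX = 2230
3140 is larger

MMMCXL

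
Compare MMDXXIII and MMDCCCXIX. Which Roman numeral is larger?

MMDXXIII = 2523
MMDCCCXIX = 2819
2819 is larger

MMDCCCXIX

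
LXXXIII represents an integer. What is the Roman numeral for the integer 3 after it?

LXXXIII = 83
83 + 3 = 86

LXXXVI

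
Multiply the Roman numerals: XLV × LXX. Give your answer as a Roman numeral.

XLV = 45
LXX = 70
45 × 70 = 3150

MMMCL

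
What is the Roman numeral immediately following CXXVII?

CXXVII = 127, so the next integer is 127 + 1 = 128

CXXVIII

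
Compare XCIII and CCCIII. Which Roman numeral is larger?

XCIII = 93
CCCIII = 303
303 is larger

CCCIII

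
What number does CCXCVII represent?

CCXCVII: C=100, C=100, XC=90, V=5, I=1, I=1
100 + 100 + 90 + 5 + 1 + 1 = 297

297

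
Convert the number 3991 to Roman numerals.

Convert 3991 to Roman numerals:
  3991 contains 3×1000 (MMM)
  991 contains 1×900 (CM)
  91 contains 1×90 (XC)
  1 contains 1×1 (I)

MMMCMXCI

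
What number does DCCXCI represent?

DCCXCI: D=500, C=100, C=100, XC=90, I=1
500 + 100 + 100 + 90 + 1 = 791

791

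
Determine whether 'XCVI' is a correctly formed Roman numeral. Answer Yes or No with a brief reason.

'XCVI': Check the rules: uses only the symbols I, V, X, L, C, D, M; no symbol is repeated more than three times in a row; V, L and D each appear at most once; the only place a smaller symbol precedes a larger one is the allowed subtractive pair XC, the symbol right after such a pair (if any) is smaller than the pair's first symbol, and otherwise the values never increase from left to right. Value: XC (90) + V (5) + I (1) = 96. So it is a valid standard Roman numeral.

Yes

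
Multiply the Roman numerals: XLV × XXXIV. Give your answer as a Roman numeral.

XLV = 45
XXXIV = 34
45 × 34 = 1530

MDXXX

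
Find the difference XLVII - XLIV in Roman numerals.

XLVII = 47
XLIV = 44
47 - 44 = 3

III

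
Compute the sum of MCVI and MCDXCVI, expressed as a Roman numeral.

MCVI = 1106
MCDXCVI = 1496
1106 + 1496 = 2602

MMDCII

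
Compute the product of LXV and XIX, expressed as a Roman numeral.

LXV = 65
XIX = 19
65 × 19 = 1235

MCCXXXV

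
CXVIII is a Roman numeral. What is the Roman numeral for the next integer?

CXVIII = 118, so the next integer is 118 + 1 = 119

CXIX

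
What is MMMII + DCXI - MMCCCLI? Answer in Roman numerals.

MMMII = 3002, DCXI = 611, MMCCCLI = 2351
3002 + 611 = 3613
3613 - 2351 = 1262

MCCLXII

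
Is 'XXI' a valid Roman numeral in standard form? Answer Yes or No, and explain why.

'XXI': Check the rules: uses only the symbols I, V, X, L, C, D, M; no symbol is repeated more than three times in a row; V, L and D each appear at most once; no smaller symbol precedes a larger one (values never increase from left to right). Value: X (10) + X (10) + I (1) = 21. So it is a valid standard Roman numeral.

Yes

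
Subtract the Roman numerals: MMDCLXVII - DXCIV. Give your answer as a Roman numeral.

MMDCLXVII = 2667
DXCIV = 594
2667 - 594 = 2073

MMLXXIII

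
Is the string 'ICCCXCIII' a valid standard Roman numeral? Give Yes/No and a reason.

'ICCCXCIII': Invalid subtractive combination: IC

No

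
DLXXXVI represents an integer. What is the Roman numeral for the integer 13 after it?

DLXXXVI = 586
586 + 13 = 599

DXCIX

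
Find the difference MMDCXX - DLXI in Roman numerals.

MMDCXX = 2620
DLXI = 561
2620 - 561 = 2059

MMLIX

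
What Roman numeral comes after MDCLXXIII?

MDCLXXIII = 1673; next is 1674

MDCLXXIV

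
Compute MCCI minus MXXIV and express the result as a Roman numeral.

MCCI = 1201
MXXIV = 1024
1201 - 1024 = 177

CLXXVII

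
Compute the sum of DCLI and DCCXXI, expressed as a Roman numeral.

DCLI = 651
DCCXXI = 721
651 + 721 = 1372

MCCCLXXII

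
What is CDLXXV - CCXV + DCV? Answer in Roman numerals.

CDLXXV = 475, CCXV = 215, DCV = 605
475 - 215 = 260
260 + 605 = 865

DCCCLXV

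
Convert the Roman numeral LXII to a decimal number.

LXII: L=50, X=10, I=1, I=1
50 + 10 + 1 + 1 = 62

62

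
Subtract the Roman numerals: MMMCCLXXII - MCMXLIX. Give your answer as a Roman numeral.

MMMCCLXXII = 3272
MCMXLIX = 1949
3272 - 1949 = 1323

MCCCXXIII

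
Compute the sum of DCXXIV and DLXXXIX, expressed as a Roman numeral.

DCXXIV = 624
DLXXXIX = 589
624 + 589 = 1213

MCCXIII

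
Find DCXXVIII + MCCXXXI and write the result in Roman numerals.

DCXXVIII = 628
MCCXXXI = 1231
628 + 1231 = 1859

MDCCCLIX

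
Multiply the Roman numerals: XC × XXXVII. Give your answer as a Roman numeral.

XC = 90
XXXVII = 37
90 × 37 = 3330

MMMCCCXXX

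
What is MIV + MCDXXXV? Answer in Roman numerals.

MIV = 1004
MCDXXXV = 1435
1004 + 1435 = 2439

MMCDXXXIX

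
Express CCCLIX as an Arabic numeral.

CCCLIX: C=100, C=100, C=100, L=50, IX=9
100 + 100 + 100 + 50 + 9 = 359

359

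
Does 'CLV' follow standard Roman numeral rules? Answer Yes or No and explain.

'CLV': Check the rules: uses only the symbols I, V, X, L, C, D, M; no symbol is repeated more than three times in a row; V, L and D each appear at most once; no smaller symbol precedes a larger one (values never increase from left to right). Value: C (100) + L (50) + V (5) = 155. So it is a valid standard Roman numeral.

Yes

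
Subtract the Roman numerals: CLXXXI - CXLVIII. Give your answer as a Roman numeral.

CLXXXI = 181
CXLVIII = 148
181 - 148 = 33

XXXIII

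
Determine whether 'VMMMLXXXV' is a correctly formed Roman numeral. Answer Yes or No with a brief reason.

'VMMMLXXXV': V should not appear more than once

No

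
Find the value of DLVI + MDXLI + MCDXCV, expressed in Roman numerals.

DLVI = 556, MDXLI = 1541, MCDXCV = 1495
556 + 1541 = 2097
2097 + 1495 = 3592

MMMDXCII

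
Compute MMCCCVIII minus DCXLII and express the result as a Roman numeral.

MMCCCVIII = 2308
DCXLII = 642
2308 - 642 = 1666

MDCLXVI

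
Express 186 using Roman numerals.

Convert 186 to Roman numerals:
  186 contains 1×100 (C)
  86 contains 1×50 (L)
  36 contains 3×10 (XXX)
  6 contains 1×5 (V)
  1 contains 1×1 (I)

CLXXXVI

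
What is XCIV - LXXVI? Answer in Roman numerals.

XCIV = 94
LXXVI = 76
94 - 76 = 18

XVIII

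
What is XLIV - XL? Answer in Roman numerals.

XLIV = 44
XL = 40
44 - 40 = 4

IV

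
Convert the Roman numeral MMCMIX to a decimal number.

MMCMIX: M=1000, M=1000, CM=900, IX=9
1000 + 1000 + 900 + 9 = 2909

2909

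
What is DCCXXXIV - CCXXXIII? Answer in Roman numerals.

DCCXXXIV = 734
CCXXXIII = 233
734 - 233 = 501

DI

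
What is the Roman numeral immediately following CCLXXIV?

CCLXXIV = 274; next is 275

CCLXXV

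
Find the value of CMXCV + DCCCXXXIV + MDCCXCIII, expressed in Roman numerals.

CMXCV = 995, DCCCXXXIV = 834, MDCCXCIII = 1793
995 + 834 = 1829
1829 + 1793 = 3622

MMMDCXXII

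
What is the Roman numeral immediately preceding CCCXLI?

CCCXLI = 341; previous is 340

CCCXL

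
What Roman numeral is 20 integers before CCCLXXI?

CCCLXXI = 371
371 - 20 = 351

CCCLI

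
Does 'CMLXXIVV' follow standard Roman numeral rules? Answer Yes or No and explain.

'CMLXXIVV': V should not appear more than once

No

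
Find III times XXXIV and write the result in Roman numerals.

III = 3
XXXIV = 34
3 × 34 = 102

CII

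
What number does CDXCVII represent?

CDXCVII: CD=400, XC=90, V=5, I=1, I=1
400 + 90 + 5 + 1 + 1 = 497

497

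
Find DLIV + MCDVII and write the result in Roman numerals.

DLIV = 554
MCDVII = 1407
554 + 1407 = 1961

MCMLXI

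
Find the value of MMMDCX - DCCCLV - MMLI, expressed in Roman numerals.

MMMDCX = 3610, DCCCLV = 855, MMLI = 2051
3610 - 855 = 2755
2755 - 2051 = 704

DCCIV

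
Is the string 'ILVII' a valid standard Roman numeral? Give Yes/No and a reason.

'ILVII': Invalid subtractive combination: IL

No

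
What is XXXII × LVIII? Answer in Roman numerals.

XXXII = 32
LVIII = 58
32 × 58 = 1856

MDCCCLVI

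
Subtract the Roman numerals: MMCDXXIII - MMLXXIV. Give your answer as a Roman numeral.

MMCDXXIII = 2423
MMLXXIV = 2074
2423 - 2074 = 349

CCCXLIX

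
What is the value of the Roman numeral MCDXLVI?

MCDXLVI: M=1000, CD=400, XL=40, V=5, I=1
1000 + 400 + 40 + 5 + 1 = 1446

1446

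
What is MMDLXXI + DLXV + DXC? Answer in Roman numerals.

MMDLXXI = 2571, DLXV = 565, DXC = 590
2571 + 565 = 3136
3136 + 590 = 3726

MMMDCCXXVI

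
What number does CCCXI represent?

CCCXI: C=100, C=100, C=100, X=10, I=1
100 + 100 + 100 + 10 + 1 = 311

311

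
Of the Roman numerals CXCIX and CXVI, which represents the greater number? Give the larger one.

CXCIX = 199
CXVI = 116
199 is larger

CXCIX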